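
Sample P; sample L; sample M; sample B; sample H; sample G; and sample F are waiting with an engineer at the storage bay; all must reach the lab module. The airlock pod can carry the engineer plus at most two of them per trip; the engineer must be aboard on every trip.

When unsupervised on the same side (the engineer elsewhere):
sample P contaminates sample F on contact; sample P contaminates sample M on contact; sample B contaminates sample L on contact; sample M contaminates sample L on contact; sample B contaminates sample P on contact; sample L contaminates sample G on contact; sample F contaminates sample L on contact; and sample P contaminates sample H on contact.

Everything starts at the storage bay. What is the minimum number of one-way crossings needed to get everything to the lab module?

Following every safe sequence of crossings from the start, the most of the 7 that can be at the lab module as the airlock pod arrives there on crossings 1, 3 is 2, 4 respectively; the best ever achieved is 4 of 7.
From crossing 5 on, no configuration arises that was not already reachable earlier: only 37 distinct safe configurations (who is on which side, and where the airlock pod is) can ever be reached, none of them has everyone across, and every continuation just revisits them. So no valid plan exists.

impossible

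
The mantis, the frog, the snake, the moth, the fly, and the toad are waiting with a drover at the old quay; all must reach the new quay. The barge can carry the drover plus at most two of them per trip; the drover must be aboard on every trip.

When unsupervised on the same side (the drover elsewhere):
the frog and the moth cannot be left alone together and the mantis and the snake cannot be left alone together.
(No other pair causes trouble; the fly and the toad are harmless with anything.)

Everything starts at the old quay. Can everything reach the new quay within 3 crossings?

Counting alone: the drover can take at most 2 across per trip to the new quay, so moving all 6 needs at least 3 loaded trips out, with a return between consecutive ones — at least 5 crossings.
Since 3 < 5, 3 crossings cannot be enough. (The shortest complete plan in fact takes 5:)
1. Drover goes to the new quay with the frog and the mantis.  [the old quay: the fly, the moth, the snake, the toad | the new quay: the frog, the mantis]
2. Drover goes back to the old quay alone.  [the old quay: the fly, the moth, the snake, the toad | the new quay: the frog, the mantis]
3. Drover goes to the new quay with the fly and the toad.  [the old quay: the moth, the snake | the new quay: the fly, the frog, the mantis, the toad]
4. Drover goes back to the old quay alone.  [the old quay: the moth, the snake | the new quay: the fly, the frog, the mantis, the toad]
5. Drover goes to the new quay with the moth and the snake.  [the old quay: — | the new quay: the fly, the frog, the mantis, the moth, the snake, the toad]

No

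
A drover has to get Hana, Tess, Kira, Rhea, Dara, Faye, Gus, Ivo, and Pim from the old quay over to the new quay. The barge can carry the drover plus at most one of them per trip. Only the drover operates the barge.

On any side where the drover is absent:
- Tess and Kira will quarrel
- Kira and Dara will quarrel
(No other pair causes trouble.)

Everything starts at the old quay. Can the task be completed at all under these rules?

1. Drover goes to the new quay with Kira.  [the old quay: Dara, Faye, Gus, Hana, Ivo, Pim, Rhea, Tess | the new quay: Kira]
2. Drover goes back to the old quay alone.  [the old quay: Dara, Faye, Gus, Hana, Ivo, Pim, Rhea, Tess | the new quay: Kira]
3. Drover goes to the new quay with Hana.  [the old quay: Dara, Faye, Gus, Ivo, Pim, Rhea, Tess | the new quay: Hana, Kira]
4. Drover goes back to the old quay alone.  [the old quay: Dara, Faye, Gus, Ivo, Pim, Rhea, Tess | the new quay: Hana, Kira]
5. Drover goes to the new quay with Tess.  [the old quay: Dara, Faye, Gus, Ivo, Pim, Rhea | the new quay: Hana, Kira, Tess]
6. Drover goes back to the old quay with Kira.  [the old quay: Dara, Faye, Gus, Ivo, Kira, Pim, Rhea | the new quay: Hana, Tess]
7. Drover goes to the new quay with Dara.  [the old quay: Faye, Gus, Ivo, Kira, Pim, Rhea | the new quay: Dara, Hana, Tess]
8. Drover goes back to the old quay alone.  [the old quay: Faye, Gus, Ivo, Kira, Pim, Rhea | the new quay: Dara, Hana, Tess]
9. Drover goes to the new quay with Rhea.  [the old quay: Faye, Gus, Ivo, Kira, Pim | the new quay: Dara, Hana, Rhea, Tess]
10. Drover goes back to the old quay alone.  [the old quay: Faye, Gus, Ivo, Kira, Pim | the new quay: Dara, Hana, Rhea, Tess]
11. Drover goes to the new quay with Faye.  [the old quay: Gus, Ivo, Kira, Pim | the new quay: Dara, Faye, Hana, Rhea, Tess]
12. Drover goes back to the old quay alone.  [the old quay: Gus, Ivo, Kira, Pim | the new quay: Dara, Faye, Hana, Rhea, Tess]
13. Drover goes to the new quay with Gus.  [the old quay: Ivo, Kira, Pim | the new quay: Dara, Faye, Gus, Hana, Rhea, Tess]
14. Drover goes back to the old quay alone.  [the old quay: Ivo, Kira, Pim | the new quay: Dara, Faye, Gus, Hana, Rhea, Tess]
15. Drover goes to the new quay with Ivo.  [the old quay: Kira, Pim | the new quay: Dara, Faye, Gus, Hana, Ivo, Rhea, Tess]
16. Drover goes back to the old quay alone.  [the old quay: Kira, Pim | the new quay: Dara, Faye, Gus, Hana, Ivo, Rhea, Tess]
17. Drover goes to the new quay with Pim.  [the old quay: Kira | the new quay: Dara, Faye, Gus, Hana, Ivo, Pim, Rhea, Tess]
18. Drover goes back to the old quay alone.  [the old quay: Kira | the new quay: Dara, Faye, Gus, Hana, Ivo, Pim, Rhea, Tess]
19. Drover goes to the new quay with Kira.  [the old quay: — | the new quay: Dara, Faye, Gus, Hana, Ivo, Kira, Pim, Rhea, Tess]

Yes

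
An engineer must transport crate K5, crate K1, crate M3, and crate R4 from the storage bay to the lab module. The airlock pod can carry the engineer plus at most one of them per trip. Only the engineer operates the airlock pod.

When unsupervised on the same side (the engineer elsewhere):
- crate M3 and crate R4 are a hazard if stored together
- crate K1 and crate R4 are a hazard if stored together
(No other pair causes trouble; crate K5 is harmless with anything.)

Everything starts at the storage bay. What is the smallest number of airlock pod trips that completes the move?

Counting alone: the engineer can take at most 1 across per trip to the lab module, so moving all 4 needs at least 4 loaded trips out, with a return between consecutive ones — at least 7 crossings.
The safety rule pushes this higher. Following every safe sequence of crossings, the most of the 4 that can be at the lab module as the airlock pod arrives there on crossing 7 is 3 — never all 4.
So no plan with fewer than 9 crossings exists, and this one achieves 9:
1. Engineer goes to the lab module with crate R4.
2. Engineer goes back to the storage bay alone.
3. Engineer goes to the lab module with crate K5.
4. Engineer goes back to the storage bay alone.
5. Engineer goes to the lab module with crate K1.
6. Engineer goes back to the storage bay with crate R4.
7. Engineer goes to the lab module with crate M3.
8. Engineer goes back to the storage bay alone.
9. Engineer goes to the lab module with crate R4.

9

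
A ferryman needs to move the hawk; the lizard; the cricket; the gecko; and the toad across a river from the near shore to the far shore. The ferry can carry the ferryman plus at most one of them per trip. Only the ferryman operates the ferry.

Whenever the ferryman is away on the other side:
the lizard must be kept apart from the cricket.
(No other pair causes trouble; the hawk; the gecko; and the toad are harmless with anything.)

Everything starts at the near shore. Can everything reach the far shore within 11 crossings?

Yes

Yes — this plan uses 9 crossings (≤ 11):
1. Ferryman goes to the far shore with the lizard.
2. Ferryman goes back to the near shore alone.
3. Ferryman goes to the far shore with the hawk.
4. Ferryman goes back to the near shore alone.
5. Ferryman goes to the far shore with the gecko.
6. Ferryman goes back to the near shore alone.
7. Ferryman goes to the far shore with the toad.
8. Ferryman goes back to the near shore alone.
9. Ferryman goes to the far shore with the cricket.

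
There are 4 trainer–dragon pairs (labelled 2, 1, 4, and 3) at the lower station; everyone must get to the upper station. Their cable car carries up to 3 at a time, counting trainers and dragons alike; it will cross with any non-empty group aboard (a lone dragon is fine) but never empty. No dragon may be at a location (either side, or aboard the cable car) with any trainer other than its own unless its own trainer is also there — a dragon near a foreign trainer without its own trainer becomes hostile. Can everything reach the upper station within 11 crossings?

Yes

Yes — this plan uses 9 crossings (≤ 11):
1. dragon 2 and trainer 2 cross → the upper station.
2. trainer 2 crosses ← the lower station.
3. dragon 1, trainer 1, and trainer 2 cross → the upper station.
4. dragon 2 and trainer 2 cross ← the lower station.
5. trainer 2, trainer 3, and trainer 4 cross → the upper station.
6. dragon 1 crosses ← the lower station.
7. dragon 1 and dragon 2 cross → the upper station.
8. dragon 2 crosses ← the lower station.
9. dragon 2, dragon 3, and dragon 4 cross → the upper station.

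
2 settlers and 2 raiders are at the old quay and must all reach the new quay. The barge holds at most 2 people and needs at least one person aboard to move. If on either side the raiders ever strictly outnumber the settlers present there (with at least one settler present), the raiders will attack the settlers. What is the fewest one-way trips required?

Counting alone: each trip to the new quay takes at most 2 across and each return brings at least 1 back, so after t trips out (and t−1 returns) at most 2t − (t−1) of the 4 are across; that first reaches 4 at t = 3, so at least 5 crossings are needed.
The plan below uses exactly 5 crossings, so it is optimal:
1. 2 raiders → the new quay.  (the old quay: 2S 0R; the new quay: 0S 2R)
2. 1 raider ← the old quay.  (the old quay: 2S 1R; the new quay: 0S 1R)
3. 2 settlers → the new quay.  (the old quay: 0S 1R; the new quay: 2S 1R)
4. 1 raider ← the old quay.  (the old quay: 0S 2R; the new quay: 2S 0R)
5. 2 raiders → the new quay.  (the old quay: 0S 0R; the new quay: 2S 2R)

5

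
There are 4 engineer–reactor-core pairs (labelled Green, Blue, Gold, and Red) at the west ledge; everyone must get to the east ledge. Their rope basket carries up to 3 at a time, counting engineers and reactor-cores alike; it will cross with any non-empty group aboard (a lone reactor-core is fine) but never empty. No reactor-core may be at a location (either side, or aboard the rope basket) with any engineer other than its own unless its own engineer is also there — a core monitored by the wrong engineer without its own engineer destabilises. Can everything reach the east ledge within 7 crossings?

Counting alone: each trip to the east ledge takes at most 3 across and each return brings at least 1 back, so after t trips out (and t−1 returns) at most 3t − (t−1) of the 8 are across; that first reaches 8 at t = 4, so at least 7 crossings are needed.
The safety rule pushes this higher. Following every safe sequence of crossings, the most of the 8 that can be at the east ledge as the rope basket arrives there on crossing 7 is 7 — never all 8.
So the move cannot be finished within 7 crossings. (The shortest complete plan takes 9:)
1. engineer Green and reactor-core Green cross → the east ledge.
2. engineer Green crosses ← the west ledge.
3. engineer Blue, engineer Green, and reactor-core Blue cross → the east ledge.
4. engineer Green and reactor-core Green cross ← the west ledge.
5. engineer Gold, engineer Green, and engineer Red cross → the east ledge.
6. reactor-core Blue crosses ← the west ledge.
7. reactor-core Blue and reactor-core Green cross → the east ledge.
8. reactor-core Green crosses ← the west ledge.
9. reactor-core Gold, reactor-core Green, and reactor-core Red cross → the east ledge.

No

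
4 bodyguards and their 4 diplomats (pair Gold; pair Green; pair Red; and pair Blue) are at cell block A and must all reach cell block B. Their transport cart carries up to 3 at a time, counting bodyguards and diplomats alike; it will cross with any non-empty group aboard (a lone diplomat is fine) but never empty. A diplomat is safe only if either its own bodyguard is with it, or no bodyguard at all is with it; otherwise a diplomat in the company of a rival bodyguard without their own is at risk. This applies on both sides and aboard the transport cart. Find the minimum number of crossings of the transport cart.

Counting alone: each trip to cell block B takes at most 3 across and each return brings at least 1 back, so after t trips out (and t−1 returns) at most 3t − (t−1) of the 8 are across; that first reaches 8 at t = 4, so at least 7 crossings are needed.
The safety rule pushes this higher. Following every safe sequence of crossings, the most of the 8 that can be at cell block B as the transport cart arrives there on crossing 7 is 7 — never all 8.
So no plan with fewer than 9 crossings exists, and this one achieves 9:
1. bodyguard Gold and diplomat Gold cross → cell block B.
2. bodyguard Gold crosses ← cell block A.
3. bodyguard Gold, bodyguard Green, and diplomat Green cross → cell block B.
4. bodyguard Gold and diplomat Gold cross ← cell block A.
5. bodyguard Blue, bodyguard Gold, and bodyguard Red cross → cell block B.
6. diplomat Green crosses ← cell block A.
7. diplomat Gold and diplomat Green cross → cell block B.
8. diplomat Gold crosses ← cell block A.
9. diplomat Blue, diplomat Gold, and diplomat Red cross → cell block B.

9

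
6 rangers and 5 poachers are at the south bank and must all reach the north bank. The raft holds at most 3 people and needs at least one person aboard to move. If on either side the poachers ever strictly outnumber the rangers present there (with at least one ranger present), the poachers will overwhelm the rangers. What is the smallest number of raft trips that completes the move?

9

Counting alone: each trip to the north bank takes at most 3 across and each return brings at least 1 back, so after t trips out (and t−1 returns) at most 3t − (t−1) of the 11 are across; that first reaches 11 at t = 5, so at least 9 crossings are needed.
The plan below uses exactly 9 crossings, so it is optimal:
1. 3 poachers → the north bank.  (the south bank: 6R 2P; the north bank: 0R 3P)
2. 1 poacher ← the south bank.  (the south bank: 6R 3P; the north bank: 0R 2P)
3. 3 rangers → the north bank.  (the south bank: 3R 3P; the north bank: 3R 2P)
4. 1 ranger ← the south bank.  (the south bank: 4R 3P; the north bank: 2R 2P)
5. 2 rangers and 1 poacher → the north bank.  (the south bank: 2R 2P; the north bank: 4R 3P)
6. 1 ranger ← the south bank.  (the south bank: 3R 2P; the north bank: 3R 3P)
7. 2 rangers and 1 poacher → the north bank.  (the south bank: 1R 1P; the north bank: 5R 4P)
8. 1 ranger ← the south bank.  (the south bank: 2R 1P; the north bank: 4R 4P)
9. 2 rangers and 1 poacher → the north bank.  (the south bank: 0R 0P; the north bank: 6R 5P)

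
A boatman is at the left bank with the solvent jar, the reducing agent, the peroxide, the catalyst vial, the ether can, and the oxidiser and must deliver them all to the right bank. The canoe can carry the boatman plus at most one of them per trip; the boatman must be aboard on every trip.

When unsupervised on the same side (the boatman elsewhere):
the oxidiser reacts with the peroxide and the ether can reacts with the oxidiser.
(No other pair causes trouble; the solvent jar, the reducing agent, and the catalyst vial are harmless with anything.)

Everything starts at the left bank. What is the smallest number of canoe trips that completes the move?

13

Counting alone: the boatman can take at most 1 across per trip to the right bank, so moving all 6 needs at least 6 loaded trips out, with a return between consecutive ones — at least 11 crossings.
The safety rule pushes this higher. Following every safe sequence of crossings, the most of the 6 that can be at the right bank as the canoe arrives there on crossing 11 is 5 — never all 6.
So no plan with fewer than 13 crossings exists, and this one achieves 13:
1. Boatman goes to the right bank with the oxidiser.
2. Boatman goes back to the left bank alone.
3. Boatman goes to the right bank with the solvent jar.
4. Boatman goes back to the left bank alone.
5. Boatman goes to the right bank with the reducing agent.
6. Boatman goes back to the left bank alone.
7. Boatman goes to the right bank with the peroxide.
8. Boatman goes back to the left bank with the oxidiser.
9. Boatman goes to the right bank with the ether can.
10. Boatman goes back to the left bank alone.
11. Boatman goes to the right bank with the catalyst vial.
12. Boatman goes back to the left bank alone.
13. Boatman goes to the right bank with the oxidiser.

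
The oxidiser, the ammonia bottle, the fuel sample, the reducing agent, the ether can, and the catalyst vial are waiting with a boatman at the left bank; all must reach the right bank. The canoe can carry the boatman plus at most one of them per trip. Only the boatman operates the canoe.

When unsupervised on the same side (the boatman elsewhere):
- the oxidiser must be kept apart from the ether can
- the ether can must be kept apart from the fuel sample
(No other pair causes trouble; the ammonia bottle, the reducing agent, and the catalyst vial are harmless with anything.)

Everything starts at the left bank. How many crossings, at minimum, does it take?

Counting alone: the boatman can take at most 1 across per trip to the right bank, so moving all 6 needs at least 6 loaded trips out, with a return between consecutive ones — at least 11 crossings.
The safety rule pushes this higher. Following every safe sequence of crossings, the most of the 6 that can be at the right bank as the canoe arrives there on crossing 11 is 5 — never all 6.
So no plan with fewer than 13 crossings exists, and this one achieves 13:
1. Boatman goes to the right bank with the ether can.  [the left bank: the ammonia bottle, the catalyst vial, the fuel sample, the oxidiser, the reducing agent | the right bank: the ether can]
2. Boatman goes back to the left bank alone.  [the left bank: the ammonia bottle, the catalyst vial, the fuel sample, the oxidiser, the reducing agent | the right bank: the ether can]
3. Boatman goes to the right bank with the oxidiser.  [the left bank: the ammonia bottle, the catalyst vial, the fuel sample, the reducing agent | the right bank: the ether can, the oxidiser]
4. Boatman goes back to the left bank with the ether can.  [the left bank: the ammonia bottle, the catalyst vial, the ether can, the fuel sample, the reducing agent | the right bank: the oxidiser]
5. Boatman goes to the right bank with the fuel sample.  [the left bank: the ammonia bottle, the catalyst vial, the ether can, the reducing agent | the right bank: the fuel sample, the oxidiser]
6. Boatman goes back to the left bank alone.  [the left bank: the ammonia bottle, the catalyst vial, the ether can, the reducing agent | the right bank: the fuel sample, the oxidiser]
7. Boatman goes to the right bank with the ammonia bottle.  [the left bank: the catalyst vial, the ether can, the reducing agent | the right bank: the ammonia bottle, the fuel sample, the oxidiser]
8. Boatman goes back to the left bank alone.  [the left bank: the catalyst vial, the ether can, the reducing agent | the right bank: the ammonia bottle, the fuel sample, the oxidiser]
9. Boatman goes to the right bank with the reducing agent.  [the left bank: the catalyst vial, the ether can | the right bank: the ammonia bottle, the fuel sample, the oxidiser, the reducing agent]
10. Boatman goes back to the left bank alone.  [the left bank: the catalyst vial, the ether can | the right bank: the ammonia bottle, the fuel sample, the oxidiser, the reducing agent]
11. Boatman goes to the right bank with the catalyst vial.  [the left bank: the ether can | the right bank: the ammonia bottle, the catalyst vial, the fuel sample, the oxidiser, the reducing agent]
12. Boatman goes back to the left bank alone.  [the left bank: the ether can | the right bank: the ammonia bottle, the catalyst vial, the fuel sample, the oxidiser, the reducing agent]
13. Boatman goes to the right bank with the ether can.  [the left bank: — | the right bank: the ammonia bottle, the catalyst vial, the ether can, the fuel sample, the oxidiser, the reducing agent]

13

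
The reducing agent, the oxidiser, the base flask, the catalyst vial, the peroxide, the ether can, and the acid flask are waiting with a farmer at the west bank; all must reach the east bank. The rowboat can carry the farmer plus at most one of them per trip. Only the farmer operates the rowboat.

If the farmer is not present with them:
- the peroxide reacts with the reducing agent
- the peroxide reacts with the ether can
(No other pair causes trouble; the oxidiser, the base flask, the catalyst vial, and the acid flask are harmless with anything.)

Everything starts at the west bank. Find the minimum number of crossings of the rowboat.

15

Counting alone: the farmer can take at most 1 across per trip to the east bank, so moving all 7 needs at least 7 loaded trips out, with a return between consecutive ones — at least 13 crossings.
The safety rule pushes this higher. Following every safe sequence of crossings, the most of the 7 that can be at the east bank as the rowboat arrives there on crossing 13 is 6 — never all 7.
So no plan with fewer than 15 crossings exists, and this one achieves 15:
1. Farmer goes to the east bank with the peroxide.  [the west bank: the acid flask, the base flask, the catalyst vial, the ether can, the oxidiser, the reducing agent | the east bank: the peroxide]
2. Farmer goes back to the west bank alone.  [the west bank: the acid flask, the base flask, the catalyst vial, the ether can, the oxidiser, the reducing agent | the east bank: the peroxide]
3. Farmer goes to the east bank with the reducing agent.  [the west bank: the acid flask, the base flask, the catalyst vial, the ether can, the oxidiser | the east bank: the peroxide, the reducing agent]
4. Farmer goes back to the west bank with the peroxide.  [the west bank: the acid flask, the base flask, the catalyst vial, the ether can, the oxidiser, the peroxide | the east bank: the reducing agent]
5. Farmer goes to the east bank with the ether can.  [the west bank: the acid flask, the base flask, the catalyst vial, the oxidiser, the peroxide | the east bank: the ether can, the reducing agent]
6. Farmer goes back to the west bank alone.  [the west bank: the acid flask, the base flask, the catalyst vial, the oxidiser, the peroxide | the east bank: the ether can, the reducing agent]
7. Farmer goes to the east bank with the oxidiser.  [the west bank: the acid flask, the base flask, the catalyst vial, the peroxide | the east bank: the ether can, the oxidiser, the reducing agent]
8. Farmer goes back to the west bank alone.  [the west bank: the acid flask, the base flask, the catalyst vial, the peroxide | the east bank: the ether can, the oxidiser, the reducing agent]
9. Farmer goes to the east bank with the base flask.  [the west bank: the acid flask, the catalyst vial, the peroxide | the east bank: the base flask, the ether can, the oxidiser, the reducing agent]
10. Farmer goes back to the west bank alone.  [the west bank: the acid flask, the catalyst vial, the peroxide | the east bank: the base flask, the ether can, the oxidiser, the reducing agent]
11. Farmer goes to the east bank with the catalyst vial.  [the west bank: the acid flask, the peroxide | the east bank: the base flask, the catalyst vial, the ether can, the oxidiser, the reducing agent]
12. Farmer goes back to the west bank alone.  [the west bank: the acid flask, the peroxide | the east bank: the base flask, the catalyst vial, the ether can, the oxidiser, the reducing agent]
13. Farmer goes to the east bank with the acid flask.  [the west bank: the peroxide | the east bank: the acid flask, the base flask, the catalyst vial, the ether can, the oxidiser, the reducing agent]
14. Farmer goes back to the west bank alone.  [the west bank: the peroxide | the east bank: the acid flask, the base flask, the catalyst vial, the ether can, the oxidiser, the reducing agent]
15. Farmer goes to the east bank with the peroxide.  [the west bank: — | the east bank: the acid flask, the base flask, the catalyst vial, the ether can, the oxidiser, the peroxide, the reducing agent]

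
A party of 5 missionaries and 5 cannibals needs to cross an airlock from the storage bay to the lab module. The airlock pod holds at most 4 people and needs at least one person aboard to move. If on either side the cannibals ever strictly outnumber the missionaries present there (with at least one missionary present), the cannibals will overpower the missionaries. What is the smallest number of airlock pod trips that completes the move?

7

Counting alone: each trip to the lab module takes at most 4 across and each return brings at least 1 back, so after t trips out (and t−1 returns) at most 4t − (t−1) of the 10 are across; that first reaches 10 at t = 3, so at least 5 crossings are needed.
The safety rule pushes this higher. Following every safe sequence of crossings, the most of the 10 that can be at the lab module as the airlock pod arrives there on crossing 5 is 9 — never all 10.
So no plan with fewer than 7 crossings exists, and this one achieves 7:
1. 2 cannibals → the lab module.  (the storage bay: 5M 3C; the lab module: 0M 2C)
2. 1 cannibal ← the storage bay.  (the storage bay: 5M 4C; the lab module: 0M 1C)
3. 4 cannibals → the lab module.  (the storage bay: 5M 0C; the lab module: 0M 5C)
4. 1 cannibal ← the storage bay.  (the storage bay: 5M 1C; the lab module: 0M 4C)
5. 4 missionaries → the lab module.  (the storage bay: 1M 1C; the lab module: 4M 4C)
6. 1 missionary and 1 cannibal ← the storage bay.  (the storage bay: 2M 2C; the lab module: 3M 3C)
7. 2 missionaries and 2 cannibals → the lab module.  (the storage bay: 0M 0C; the lab module: 5M 5C)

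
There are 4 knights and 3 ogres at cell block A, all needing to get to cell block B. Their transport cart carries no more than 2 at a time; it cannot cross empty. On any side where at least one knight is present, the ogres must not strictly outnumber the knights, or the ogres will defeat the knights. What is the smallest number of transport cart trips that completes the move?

Counting alone: each trip to cell block B takes at most 2 across and each return brings at least 1 back, so after t trips out (and t−1 returns) at most 2t − (t−1) of the 7 are across; that first reaches 7 at t = 6, so at least 11 crossings are needed.
The plan below uses exactly 11 crossings, so it is optimal:
1. 2 ogres → cell block B.  (cell block A: 4K 1O; cell block B: 0K 2O)
2. 1 ogre ← cell block A.  (cell block A: 4K 2O; cell block B: 0K 1O)
3. 2 ogres → cell block B.  (cell block A: 4K 0O; cell block B: 0K 3O)
4. 1 ogre ← cell block A.  (cell block A: 4K 1O; cell block B: 0K 2O)
5. 2 knights → cell block B.  (cell block A: 2K 1O; cell block B: 2K 2O)
6. 1 ogre ← cell block A.  (cell block A: 2K 2O; cell block B: 2K 1O)
7. 1 knight and 1 ogre → cell block B.  (cell block A: 1K 1O; cell block B: 3K 2O)
8. 1 knight ← cell block A.  (cell block A: 2K 1O; cell block B: 2K 2O)
9. 1 knight and 1 ogre → cell block B.  (cell block A: 1K 0O; cell block B: 3K 3O)
10. 1 ogre ← cell block A.  (cell block A: 1K 1O; cell block B: 3K 2O)
11. 1 knight and 1 ogre → cell block B.  (cell block A: 0K 0O; cell block B: 4K 3O)

11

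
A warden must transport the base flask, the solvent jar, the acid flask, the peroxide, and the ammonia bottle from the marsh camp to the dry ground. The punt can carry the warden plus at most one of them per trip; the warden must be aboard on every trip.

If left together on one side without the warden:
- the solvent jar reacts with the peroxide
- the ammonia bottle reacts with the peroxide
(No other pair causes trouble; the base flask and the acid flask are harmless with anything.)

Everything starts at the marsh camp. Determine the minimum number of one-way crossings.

11

Counting alone: the warden can take at most 1 across per trip to the dry ground, so moving all 5 needs at least 5 loaded trips out, with a return between consecutive ones — at least 9 crossings.
The safety rule pushes this higher. Following every safe sequence of crossings, the most of the 5 that can be at the dry ground as the punt arrives there on crossing 9 is 4 — never all 5.
So no plan with fewer than 11 crossings exists, and this one achieves 11:
1. Warden goes to the dry ground with the peroxide.  [the marsh camp: the acid flask, the ammonia bottle, the base flask, the solvent jar | the dry ground: the peroxide]
2. Warden goes back to the marsh camp alone.  [the marsh camp: the acid flask, the ammonia bottle, the base flask, the solvent jar | the dry ground: the peroxide]
3. Warden goes to the dry ground with the base flask.  [the marsh camp: the acid flask, the ammonia bottle, the solvent jar | the dry ground: the base flask, the peroxide]
4. Warden goes back to the marsh camp alone.  [the marsh camp: the acid flask, the ammonia bottle, the solvent jar | the dry ground: the base flask, the peroxide]
5. Warden goes to the dry ground with the solvent jar.  [the marsh camp: the acid flask, the ammonia bottle | the dry ground: the base flask, the peroxide, the solvent jar]
6. Warden goes back to the marsh camp with the peroxide.  [the marsh camp: the acid flask, the ammonia bottle, the peroxide | the dry ground: the base flask, the solvent jar]
7. Warden goes to the dry ground with the ammonia bottle.  [the marsh camp: the acid flask, the peroxide | the dry ground: the ammonia bottle, the base flask, the solvent jar]
8. Warden goes back to the marsh camp alone.  [the marsh camp: the acid flask, the peroxide | the dry ground: the ammonia bottle, the base flask, the solvent jar]
9. Warden goes to the dry ground with the acid flask.  [the marsh camp: the peroxide | the dry ground: the acid flask, the ammonia bottle, the base flask, the solvent jar]
10. Warden goes back to the marsh camp alone.  [the marsh camp: the peroxide | the dry ground: the acid flask, the ammonia bottle, the base flask, the solvent jar]
11. Warden goes to the dry ground with the peroxide.  [the marsh camp: — | the dry ground: the acid flask, the ammonia bottle, the base flask, the peroxide, the solvent jar]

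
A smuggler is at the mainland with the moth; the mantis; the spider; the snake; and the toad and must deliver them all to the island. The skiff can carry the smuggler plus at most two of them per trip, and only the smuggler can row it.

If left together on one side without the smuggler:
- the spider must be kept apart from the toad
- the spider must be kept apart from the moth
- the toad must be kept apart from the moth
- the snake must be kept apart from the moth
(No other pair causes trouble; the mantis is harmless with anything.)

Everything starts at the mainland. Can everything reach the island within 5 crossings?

Counting alone: the smuggler can take at most 2 across per trip to the island, so moving all 5 needs at least 3 loaded trips out, with a return between consecutive ones — at least 5 crossings.
The safety rule pushes this higher. Following every safe sequence of crossings, the most of the 5 that can be at the island as the skiff arrives there on crossing 5 is 4 — never all 5.
So the move cannot be finished within 5 crossings. (The shortest complete plan takes 7:)
1. Smuggler goes to the island with the moth and the spider.
2. Smuggler goes back to the mainland with the moth.
3. Smuggler goes to the island with the mantis and the moth.
4. Smuggler goes back to the mainland with the moth.
5. Smuggler goes to the island with the moth and the snake.
6. Smuggler goes back to the mainland with the moth.
7. Smuggler goes to the island with the moth and the toad.

No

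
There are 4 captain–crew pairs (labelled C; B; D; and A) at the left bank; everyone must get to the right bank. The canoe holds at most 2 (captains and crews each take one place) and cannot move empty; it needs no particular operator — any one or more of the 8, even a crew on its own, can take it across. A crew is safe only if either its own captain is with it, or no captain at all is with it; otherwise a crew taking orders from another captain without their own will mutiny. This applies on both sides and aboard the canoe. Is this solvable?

Following every safe sequence of crossings from the start, the most of the 8 that can be at the right bank as the canoe arrives there on crossings 1, 3, 5 is 2, 3, 4 respectively; the best ever achieved is 4 of 8.
From crossing 7 on, no configuration arises that was not already reachable earlier: only 44 distinct safe configurations (who is on which side, and where the canoe is) can ever be reached, none of them has everyone across, and every continuation just revisits them. So no valid plan exists.

No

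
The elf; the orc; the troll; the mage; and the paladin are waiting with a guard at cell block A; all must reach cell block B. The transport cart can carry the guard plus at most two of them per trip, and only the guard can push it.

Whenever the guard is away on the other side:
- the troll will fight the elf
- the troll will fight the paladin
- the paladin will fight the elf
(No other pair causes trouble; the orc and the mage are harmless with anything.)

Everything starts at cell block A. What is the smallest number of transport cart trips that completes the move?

Counting alone: the guard can take at most 2 across per trip to cell block B, so moving all 5 needs at least 3 loaded trips out, with a return between consecutive ones — at least 5 crossings.
The safety rule pushes this higher. Following every safe sequence of crossings, the most of the 5 that can be at cell block B as the transport cart arrives there on crossing 5 is 4 — never all 5.
So no plan with fewer than 7 crossings exists, and this one achieves 7:
1. Guard goes to cell block B with the elf and the troll.  [cell block A: the mage, the orc, the paladin | cell block B: the elf, the troll]
2. Guard goes back to cell block A with the elf.  [cell block A: the elf, the mage, the orc, the paladin | cell block B: the troll]
3. Guard goes to cell block B with the elf and the orc.  [cell block A: the mage, the paladin | cell block B: the elf, the orc, the troll]
4. Guard goes back to cell block A with the elf.  [cell block A: the elf, the mage, the paladin | cell block B: the orc, the troll]
5. Guard goes to cell block B with the elf and the mage.  [cell block A: the paladin | cell block B: the elf, the mage, the orc, the troll]
6. Guard goes back to cell block A with the elf.  [cell block A: the elf, the paladin | cell block B: the mage, the orc, the troll]
7. Guard goes to cell block B with the elf and the paladin.  [cell block A: — | cell block B: the elf, the mage, the orc, the paladin, the troll]

7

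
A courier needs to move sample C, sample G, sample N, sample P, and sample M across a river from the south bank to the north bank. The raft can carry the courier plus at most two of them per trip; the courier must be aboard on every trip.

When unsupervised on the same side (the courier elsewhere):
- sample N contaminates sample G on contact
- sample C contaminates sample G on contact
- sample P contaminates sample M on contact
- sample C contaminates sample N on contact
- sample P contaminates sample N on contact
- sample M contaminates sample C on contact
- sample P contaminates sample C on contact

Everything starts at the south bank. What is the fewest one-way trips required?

impossible

Whatever the first load, the items left behind include a forbidden pair without the courier. No opening move is safe, so no plan exists.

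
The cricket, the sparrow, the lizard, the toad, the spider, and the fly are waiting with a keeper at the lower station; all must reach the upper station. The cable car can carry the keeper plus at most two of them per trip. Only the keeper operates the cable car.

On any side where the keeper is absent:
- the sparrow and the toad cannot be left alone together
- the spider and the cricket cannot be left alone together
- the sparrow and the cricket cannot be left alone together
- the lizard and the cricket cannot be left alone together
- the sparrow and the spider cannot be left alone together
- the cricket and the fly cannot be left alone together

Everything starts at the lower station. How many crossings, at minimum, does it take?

Counting alone: the keeper can take at most 2 across per trip to the upper station, so moving all 6 needs at least 3 loaded trips out, with a return between consecutive ones — at least 5 crossings.
The safety rule pushes this higher. Following every safe sequence of crossings, the most of the 6 that can be at the upper station as the cable car arrives there on crossings 5, 7 is 4, 5 respectively — never all 6.
So no plan with fewer than 9 crossings exists, and this one achieves 9:
1. Keeper goes to the upper station with the cricket and the sparrow.
2. Keeper goes back to the lower station with the cricket.
3. Keeper goes to the upper station with the cricket and the lizard.
4. Keeper goes back to the lower station with the cricket.
5. Keeper goes to the upper station with the cricket and the fly.
6. Keeper goes back to the lower station with the cricket.
7. Keeper goes to the upper station with the spider and the toad.
8. Keeper goes back to the lower station with the sparrow.
9. Keeper goes to the upper station with the cricket and the sparrow.

9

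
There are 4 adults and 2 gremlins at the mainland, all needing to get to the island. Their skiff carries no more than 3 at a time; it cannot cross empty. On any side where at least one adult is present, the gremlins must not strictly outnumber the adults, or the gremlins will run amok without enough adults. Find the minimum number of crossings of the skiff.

5

Counting alone: each trip to the island takes at most 3 across and each return brings at least 1 back, so after t trips out (and t−1 returns) at most 3t − (t−1) of the 6 are across; that first reaches 6 at t = 3, so at least 5 crossings are needed.
The plan below uses exactly 5 crossings, so it is optimal:
1. 2 gremlins → the island.  (the mainland: 4A 0G; the island: 0A 2G)
2. 1 gremlin ← the mainland.  (the mainland: 4A 1G; the island: 0A 1G)
3. 2 adults and 1 gremlin → the island.  (the mainland: 2A 0G; the island: 2A 2G)
4. 1 gremlin ← the mainland.  (the mainland: 2A 1G; the island: 2A 1G)
5. 2 adults and 1 gremlin → the island.  (the mainland: 0A 0G; the island: 4A 2G)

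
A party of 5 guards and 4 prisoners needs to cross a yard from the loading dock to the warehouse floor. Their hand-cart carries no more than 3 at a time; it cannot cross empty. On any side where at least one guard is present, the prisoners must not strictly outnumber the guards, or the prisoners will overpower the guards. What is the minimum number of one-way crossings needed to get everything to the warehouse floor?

Counting alone: each trip to the warehouse floor takes at most 3 across and each return brings at least 1 back, so after t trips out (and t−1 returns) at most 3t − (t−1) of the 9 are across; that first reaches 9 at t = 4, so at least 7 crossings are needed.
The plan below uses exactly 7 crossings, so it is optimal:
1. 3 prisoners → the warehouse floor.  (the loading dock: 5G 1P; the warehouse floor: 0G 3P)
2. 1 prisoner ← the loading dock.  (the loading dock: 5G 2P; the warehouse floor: 0G 2P)
3. 3 guards → the warehouse floor.  (the loading dock: 2G 2P; the warehouse floor: 3G 2P)
4. 1 guard ← the loading dock.  (the loading dock: 3G 2P; the warehouse floor: 2G 2P)
5. 2 guards and 1 prisoner → the warehouse floor.  (the loading dock: 1G 1P; the warehouse floor: 4G 3P)
6. 1 guard ← the loading dock.  (the loading dock: 2G 1P; the warehouse floor: 3G 3P)
7. 2 guards and 1 prisoner → the warehouse floor.  (the loading dock: 0G 0P; the warehouse floor: 5G 4P)

7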